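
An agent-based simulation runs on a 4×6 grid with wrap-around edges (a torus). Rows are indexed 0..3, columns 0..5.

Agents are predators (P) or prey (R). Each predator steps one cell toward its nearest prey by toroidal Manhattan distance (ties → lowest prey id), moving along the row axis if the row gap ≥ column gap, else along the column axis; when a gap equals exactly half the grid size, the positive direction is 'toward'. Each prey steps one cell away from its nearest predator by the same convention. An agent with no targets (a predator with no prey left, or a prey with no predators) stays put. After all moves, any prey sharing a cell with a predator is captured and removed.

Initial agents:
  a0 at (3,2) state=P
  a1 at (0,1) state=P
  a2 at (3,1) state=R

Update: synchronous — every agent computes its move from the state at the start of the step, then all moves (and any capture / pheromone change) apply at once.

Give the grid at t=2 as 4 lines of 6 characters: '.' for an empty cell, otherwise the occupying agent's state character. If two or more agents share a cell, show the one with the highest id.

t=1: a0@(3,1):P a1@(3,1):P a2@(3,0):R
t=2: a0@(3,0):P a1@(3,0):P a2@(3,5):R

......
......
......
P....R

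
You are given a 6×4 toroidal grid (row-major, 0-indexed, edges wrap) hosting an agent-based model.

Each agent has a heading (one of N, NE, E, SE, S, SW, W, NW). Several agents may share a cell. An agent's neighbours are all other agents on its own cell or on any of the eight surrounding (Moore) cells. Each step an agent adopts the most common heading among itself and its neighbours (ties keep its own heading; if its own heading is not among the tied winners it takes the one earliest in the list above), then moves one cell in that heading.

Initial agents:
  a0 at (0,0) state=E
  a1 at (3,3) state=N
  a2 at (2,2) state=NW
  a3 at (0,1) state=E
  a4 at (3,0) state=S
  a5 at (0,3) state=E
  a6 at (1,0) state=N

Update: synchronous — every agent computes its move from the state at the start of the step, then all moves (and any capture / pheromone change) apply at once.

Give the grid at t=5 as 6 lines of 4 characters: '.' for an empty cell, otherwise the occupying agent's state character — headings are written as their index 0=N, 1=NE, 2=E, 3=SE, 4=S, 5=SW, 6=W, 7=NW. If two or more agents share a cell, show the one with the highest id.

t=1: a0@(0,1):E a1@(2,3):N a2@(1,1):NW a3@(0,2):E a4@(4,0):S a5@(0,0):E a6@(1,1):E
t=2: a0@(0,2):E a1@(1,3):N a2@(1,2):E a3@(0,3):E a4@(5,0):S a5@(0,1):E a6@(1,2):E
t=3: a0@(0,3):E a1@(1,0):E a2@(1,3):E a3@(0,0):E a4@(5,1):E a5@(0,2):E a6@(1,3):E
t=4: a0@(0,0):E a1@(1,1):E a2@(1,0):E a3@(0,1):E a4@(5,2):E a5@(0,3):E a6@(1,0):E
t=5: a0@(0,1):E a1@(1,2):E a2@(1,1):E a3@(0,2):E a4@(5,3):E a5@(0,0):E a6@(1,1):E

222.
.22.
....
....
....
...2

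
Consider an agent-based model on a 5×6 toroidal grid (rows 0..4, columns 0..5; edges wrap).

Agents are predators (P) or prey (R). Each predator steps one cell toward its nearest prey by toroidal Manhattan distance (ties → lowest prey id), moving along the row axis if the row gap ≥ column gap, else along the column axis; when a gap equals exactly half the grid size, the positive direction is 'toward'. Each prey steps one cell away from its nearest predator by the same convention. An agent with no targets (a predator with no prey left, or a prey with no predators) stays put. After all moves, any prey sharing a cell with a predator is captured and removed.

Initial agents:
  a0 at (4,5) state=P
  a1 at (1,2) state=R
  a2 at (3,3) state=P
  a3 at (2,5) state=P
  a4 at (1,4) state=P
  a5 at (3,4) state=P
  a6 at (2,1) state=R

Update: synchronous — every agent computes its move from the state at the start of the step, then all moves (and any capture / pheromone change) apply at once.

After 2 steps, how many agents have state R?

t=1: a0@(3,5):P a1@(1,1):R a2@(2,3):P a3@(2,0):P a4@(1,3):P a5@(2,4):P a6@(2,2):R
t=2: a0@(2,5):P a1@(0,1):R a2@(2,2):P a3@(1,0):P a4@(1,2):P a5@(2,3):P a6@(2,1):R

2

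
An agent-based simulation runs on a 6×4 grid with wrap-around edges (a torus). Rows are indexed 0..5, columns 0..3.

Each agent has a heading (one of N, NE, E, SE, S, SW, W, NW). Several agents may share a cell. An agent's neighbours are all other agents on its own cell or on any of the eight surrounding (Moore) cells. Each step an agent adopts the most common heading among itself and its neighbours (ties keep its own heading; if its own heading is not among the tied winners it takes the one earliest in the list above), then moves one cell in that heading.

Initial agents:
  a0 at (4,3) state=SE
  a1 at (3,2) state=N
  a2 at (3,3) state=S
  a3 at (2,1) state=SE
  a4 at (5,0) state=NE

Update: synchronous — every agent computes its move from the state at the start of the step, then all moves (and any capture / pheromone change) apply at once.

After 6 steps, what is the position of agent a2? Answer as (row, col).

(3, 0)

t=1: a0@(5,0):SE a1@(4,3):SE a2@(4,3):S a3@(3,2):SE a4@(4,1):NE
t=2: a0@(0,1):SE a1@(5,0):SE a2@(5,0):SE a3@(4,3):SE a4@(5,2):SE
t=3: a0@(1,2):SE a1@(0,1):SE a2@(0,1):SE a3@(5,0):SE a4@(0,3):SE
t=4: a0@(2,3):SE a1@(1,2):SE a2@(1,2):SE a3@(0,1):SE a4@(1,0):SE
t=5: a0@(3,0):SE a1@(2,3):SE a2@(2,3):SE a3@(1,2):SE a4@(2,1):SE
t=6: a0@(4,1):SE a1@(3,0):SE a2@(3,0):SE a3@(2,3):SE a4@(3,2):SE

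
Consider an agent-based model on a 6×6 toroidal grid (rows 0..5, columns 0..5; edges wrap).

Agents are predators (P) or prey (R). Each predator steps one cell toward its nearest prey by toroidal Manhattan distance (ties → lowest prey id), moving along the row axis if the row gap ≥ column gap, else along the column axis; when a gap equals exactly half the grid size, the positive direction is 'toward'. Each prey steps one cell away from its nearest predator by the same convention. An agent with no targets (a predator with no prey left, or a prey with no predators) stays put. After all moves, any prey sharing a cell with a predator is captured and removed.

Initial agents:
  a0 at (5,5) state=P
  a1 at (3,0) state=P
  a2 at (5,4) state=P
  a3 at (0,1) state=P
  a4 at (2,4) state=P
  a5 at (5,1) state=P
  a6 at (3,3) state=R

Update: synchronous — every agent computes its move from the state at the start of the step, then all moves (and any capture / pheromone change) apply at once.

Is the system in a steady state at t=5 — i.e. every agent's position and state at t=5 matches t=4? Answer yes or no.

yes

t=1: a0@(4,5):P a1@(3,1):P a2@(4,4):P a3@(1,1):P a4@(3,4):P a5@(4,1):P a6@(4,3):R
t=2: a0@(4,4):P a1@(3,2):P a2@(4,3):P a3@(2,1):P a4@(4,4):P a5@(4,2):P
t=3: (unchanged — steady state)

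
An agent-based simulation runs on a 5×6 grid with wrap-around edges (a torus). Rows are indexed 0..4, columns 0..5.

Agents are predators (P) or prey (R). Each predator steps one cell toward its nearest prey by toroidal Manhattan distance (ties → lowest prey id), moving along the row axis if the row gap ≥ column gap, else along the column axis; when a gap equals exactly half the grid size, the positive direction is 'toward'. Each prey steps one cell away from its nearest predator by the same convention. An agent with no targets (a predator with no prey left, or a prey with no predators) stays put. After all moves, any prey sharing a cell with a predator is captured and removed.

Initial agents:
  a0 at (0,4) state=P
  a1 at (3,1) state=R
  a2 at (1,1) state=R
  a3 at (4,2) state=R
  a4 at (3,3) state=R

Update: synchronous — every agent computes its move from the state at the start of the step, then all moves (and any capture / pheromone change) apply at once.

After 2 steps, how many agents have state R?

t=1: a0@(0,3):P a1@(3,0):R a2@(1,0):R a3@(4,1):R a4@(2,3):R
t=2: a0@(1,3):P a1@(3,5):R a2@(1,5):R a3@(4,0):R a4@(3,3):R

4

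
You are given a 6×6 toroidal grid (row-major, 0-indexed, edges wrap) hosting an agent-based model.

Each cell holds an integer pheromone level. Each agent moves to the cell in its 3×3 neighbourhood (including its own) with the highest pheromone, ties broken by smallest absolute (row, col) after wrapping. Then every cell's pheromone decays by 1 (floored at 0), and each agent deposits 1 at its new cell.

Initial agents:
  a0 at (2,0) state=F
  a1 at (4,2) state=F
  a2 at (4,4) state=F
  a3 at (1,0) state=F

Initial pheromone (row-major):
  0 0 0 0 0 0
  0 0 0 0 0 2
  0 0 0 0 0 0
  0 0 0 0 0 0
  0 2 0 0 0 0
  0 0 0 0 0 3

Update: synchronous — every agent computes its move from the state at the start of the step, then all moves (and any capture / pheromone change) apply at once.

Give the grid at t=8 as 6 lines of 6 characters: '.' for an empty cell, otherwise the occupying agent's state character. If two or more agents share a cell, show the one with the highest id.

......
.....F
......
......
.F....
.....F

t=1: a0@(1,5) a1@(4,1) a2@(5,5) a3@(1,5) | pheromone: 0 0 0 0 0 0 / 0 0 0 0 0 3 / 0 0 0 0 0 0 / 0 0 0 0 0 0 / 0 2 0 0 0 0 / 0 0 0 0 0 3
t=2: a0@(1,5) a1@(4,1) a2@(5,5) a3@(1,5) | pheromone: 0 0 0 0 0 0 / 0 0 0 0 0 4 / 0 0 0 0 0 0 / 0 0 0 0 0 0 / 0 2 0 0 0 0 / 0 0 0 0 0 3
t=3: a0@(1,5) a1@(4,1) a2@(5,5) a3@(1,5) | pheromone: 0 0 0 0 0 0 / 0 0 0 0 0 5 / 0 0 0 0 0 0 / 0 0 0 0 0 0 / 0 2 0 0 0 0 / 0 0 0 0 0 3
t=4: a0@(1,5) a1@(4,1) a2@(5,5) a3@(1,5) | pheromone: 0 0 0 0 0 0 / 0 0 0 0 0 6 / 0 0 0 0 0 0 / 0 0 0 0 0 0 / 0 2 0 0 0 0 / 0 0 0 0 0 3
t=5: a0@(1,5) a1@(4,1) a2@(5,5) a3@(1,5) | pheromone: 0 0 0 0 0 0 / 0 0 0 0 0 7 / 0 0 0 0 0 0 / 0 0 0 0 0 0 / 0 2 0 0 0 0 / 0 0 0 0 0 3
t=6: a0@(1,5) a1@(4,1) a2@(5,5) a3@(1,5) | pheromone: 0 0 0 0 0 0 / 0 0 0 0 0 8 / 0 0 0 0 0 0 / 0 0 0 0 0 0 / 0 2 0 0 0 0 / 0 0 0 0 0 3
t=7: a0@(1,5) a1@(4,1) a2@(5,5) a3@(1,5) | pheromone: 0 0 0 0 0 0 / 0 0 0 0 0 9 / 0 0 0 0 0 0 / 0 0 0 0 0 0 / 0 2 0 0 0 0 / 0 0 0 0 0 3
t=8: a0@(1,5) a1@(4,1) a2@(5,5) a3@(1,5) | pheromone: 0 0 0 0 0 0 / 0 0 0 0 0 10 / 0 0 0 0 0 0 / 0 0 0 0 0 0 / 0 2 0 0 0 0 / 0 0 0 0 0 3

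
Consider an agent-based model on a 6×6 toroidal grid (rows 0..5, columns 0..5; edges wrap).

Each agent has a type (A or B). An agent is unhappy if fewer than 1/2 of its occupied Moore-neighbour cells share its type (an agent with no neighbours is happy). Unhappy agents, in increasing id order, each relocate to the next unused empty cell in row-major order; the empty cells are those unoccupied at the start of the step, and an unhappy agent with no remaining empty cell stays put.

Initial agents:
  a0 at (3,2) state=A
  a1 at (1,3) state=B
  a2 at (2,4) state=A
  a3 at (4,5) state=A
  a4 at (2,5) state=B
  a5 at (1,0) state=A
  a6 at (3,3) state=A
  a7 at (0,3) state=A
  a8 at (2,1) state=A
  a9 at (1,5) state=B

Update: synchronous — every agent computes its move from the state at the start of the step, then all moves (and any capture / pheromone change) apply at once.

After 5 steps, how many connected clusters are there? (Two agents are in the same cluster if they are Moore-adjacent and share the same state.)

3

t=1: a0@(3,2):A a1@(0,0):B a2@(0,1):A a3@(4,5):A a4@(0,2):B a5@(0,4):A a6@(3,3):A a7@(0,5):A a8@(2,1):A a9@(1,1):B
t=2: a0@(3,2):A a1@(0,3):B a2@(1,0):A a3@(4,5):A a4@(0,2):B a5@(0,4):A a6@(3,3):A a7@(0,5):A a8@(2,1):A a9@(1,1):B
t=3: a0@(3,2):A a1@(0,3):B a2@(1,0):A a3@(4,5):A a4@(0,2):B a5@(0,4):A a6@(3,3):A a7@(0,5):A a8@(2,1):A a9@(0,0):B
t=4: a0@(3,2):A a1@(0,3):B a2@(1,0):A a3@(4,5):A a4@(0,2):B a5@(0,4):A a6@(3,3):A a7@(0,5):A a8@(2,1):A a9@(0,1):B
t=5: (unchanged — steady state)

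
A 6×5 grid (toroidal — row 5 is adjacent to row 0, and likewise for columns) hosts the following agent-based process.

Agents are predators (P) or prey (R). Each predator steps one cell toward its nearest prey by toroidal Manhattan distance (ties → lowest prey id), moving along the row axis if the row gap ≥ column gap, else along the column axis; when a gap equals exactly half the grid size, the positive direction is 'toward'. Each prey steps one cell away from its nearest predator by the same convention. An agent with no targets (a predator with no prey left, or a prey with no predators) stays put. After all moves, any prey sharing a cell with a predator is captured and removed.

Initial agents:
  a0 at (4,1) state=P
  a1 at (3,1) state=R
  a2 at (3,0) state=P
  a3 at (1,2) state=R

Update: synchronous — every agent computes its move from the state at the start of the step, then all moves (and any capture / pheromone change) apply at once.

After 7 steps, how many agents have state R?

2

t=1: a0@(3,1):P a1@(2,1):R a2@(3,1):P a3@(0,2):R
t=2: a0@(2,1):P a1@(1,1):R a2@(2,1):P a3@(5,2):R
t=3: a0@(1,1):P a1@(0,1):R a2@(1,1):P a3@(4,2):R
t=4: a0@(0,1):P a1@(5,1):R a2@(0,1):P a3@(3,2):R
t=5: a0@(5,1):P a1@(4,1):R a2@(5,1):P a3@(2,2):R
t=6: a0@(4,1):P a1@(3,1):R a2@(4,1):P a3@(1,2):R
t=7: a0@(3,1):P a1@(2,1):R a2@(3,1):P a3@(0,2):R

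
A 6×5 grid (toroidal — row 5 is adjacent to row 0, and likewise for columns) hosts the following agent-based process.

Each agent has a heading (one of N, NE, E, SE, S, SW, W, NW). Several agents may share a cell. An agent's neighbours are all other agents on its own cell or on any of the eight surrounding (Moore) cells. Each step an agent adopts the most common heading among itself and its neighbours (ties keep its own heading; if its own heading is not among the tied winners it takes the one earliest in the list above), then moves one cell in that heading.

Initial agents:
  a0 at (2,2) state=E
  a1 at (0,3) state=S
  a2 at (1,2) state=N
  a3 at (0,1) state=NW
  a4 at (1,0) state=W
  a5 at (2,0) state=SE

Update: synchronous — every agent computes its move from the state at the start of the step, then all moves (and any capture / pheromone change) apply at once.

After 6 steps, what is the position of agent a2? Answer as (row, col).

(1, 2)

t=1: a0@(2,3):E a1@(1,3):S a2@(0,2):N a3@(5,0):NW a4@(1,4):W a5@(3,1):SE
t=2: a0@(2,4):E a1@(2,3):S a2@(5,2):N a3@(4,4):NW a4@(1,3):W a5@(4,2):SE
t=3: a0@(2,0):E a1@(3,3):S a2@(4,2):N a3@(3,3):NW a4@(1,2):W a5@(5,3):SE
t=4: a0@(2,1):E a1@(4,3):S a2@(3,2):N a3@(2,2):NW a4@(1,1):W a5@(0,4):SE
t=5: a0@(2,2):E a1@(5,3):S a2@(2,2):N a3@(1,1):NW a4@(1,0):W a5@(1,0):SE
t=6: a0@(2,3):E a1@(0,3):S a2@(1,2):N a3@(0,0):NW a4@(1,4):W a5@(2,1):SE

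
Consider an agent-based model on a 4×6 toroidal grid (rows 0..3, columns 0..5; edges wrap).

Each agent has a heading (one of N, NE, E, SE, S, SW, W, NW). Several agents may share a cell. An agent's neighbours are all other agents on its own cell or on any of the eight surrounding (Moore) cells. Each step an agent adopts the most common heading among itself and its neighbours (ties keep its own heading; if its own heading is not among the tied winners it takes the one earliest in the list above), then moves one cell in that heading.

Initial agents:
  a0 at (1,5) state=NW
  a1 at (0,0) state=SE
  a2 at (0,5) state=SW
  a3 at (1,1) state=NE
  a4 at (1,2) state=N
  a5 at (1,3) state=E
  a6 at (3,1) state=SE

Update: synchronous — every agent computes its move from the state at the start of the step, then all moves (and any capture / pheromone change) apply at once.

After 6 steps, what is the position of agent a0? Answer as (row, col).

t=1: a0@(0,4):NW a1@(1,1):SE a2@(1,4):SW a3@(0,2):NE a4@(0,2):N a5@(1,4):E a6@(0,2):SE
t=2: a0@(3,3):NW a1@(2,2):SE a2@(2,3):SW a3@(1,3):SE a4@(1,3):SE a5@(1,5):E a6@(1,3):SE
t=3: a0@(2,2):NW a1@(3,3):SE a2@(3,4):SE a3@(2,4):SE a4@(2,4):SE a5@(1,0):E a6@(2,4):SE
t=4: a0@(1,1):NW a1@(0,4):SE a2@(0,5):SE a3@(3,5):SE a4@(3,5):SE a5@(1,1):E a6@(3,5):SE
t=5: a0@(0,0):NW a1@(1,5):SE a2@(1,0):SE a3@(0,0):SE a4@(0,0):SE a5@(1,2):E a6@(0,0):SE
t=6: a0@(1,1):SE a1@(2,0):SE a2@(2,1):SE a3@(1,1):SE a4@(1,1):SE a5@(1,3):E a6@(1,1):SE

(1, 1)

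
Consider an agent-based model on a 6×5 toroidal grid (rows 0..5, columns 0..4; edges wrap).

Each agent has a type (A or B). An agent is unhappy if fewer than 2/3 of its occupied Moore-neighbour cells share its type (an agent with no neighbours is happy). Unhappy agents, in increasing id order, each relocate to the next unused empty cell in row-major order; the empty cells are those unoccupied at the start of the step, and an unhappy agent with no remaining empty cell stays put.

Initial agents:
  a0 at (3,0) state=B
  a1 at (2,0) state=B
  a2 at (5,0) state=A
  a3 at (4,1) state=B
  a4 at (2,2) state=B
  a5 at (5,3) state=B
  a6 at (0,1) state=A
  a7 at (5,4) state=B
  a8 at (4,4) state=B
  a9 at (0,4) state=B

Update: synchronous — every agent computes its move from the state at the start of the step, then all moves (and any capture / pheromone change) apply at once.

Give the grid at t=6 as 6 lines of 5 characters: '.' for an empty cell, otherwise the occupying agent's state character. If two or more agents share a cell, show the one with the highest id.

t=1: a0@(3,0):B a1@(2,0):B a2@(0,0):A a3@(0,2):B a4@(2,2):B a5@(5,3):B a6@(0,1):A a7@(5,4):B a8@(4,4):B a9@(0,4):B
t=2: a0@(3,0):B a1@(2,0):B a2@(0,3):A a3@(1,0):B a4@(2,2):B a5@(5,3):B a6@(1,1):A a7@(5,4):B a8@(4,4):B a9@(0,4):B
t=3: a0@(3,0):B a1@(2,0):B a2@(0,0):A a3@(1,0):B a4@(0,1):B a5@(5,3):B a6@(0,2):A a7@(5,4):B a8@(4,4):B a9@(0,4):B
t=4: a0@(3,0):B a1@(2,0):B a2@(0,3):A a3@(1,0):B a4@(1,1):B a5@(5,3):B a6@(1,2):A a7@(5,4):B a8@(4,4):B a9@(0,4):B
t=5: a0@(3,0):B a1@(2,0):B a2@(0,0):A a3@(1,0):B a4@(1,1):B a5@(5,3):B a6@(0,1):A a7@(5,4):B a8@(4,4):B a9@(0,4):B
t=6: a0@(3,0):B a1@(2,0):B a2@(0,2):A a3@(0,3):B a4@(1,2):B a5@(5,3):B a6@(1,3):A a7@(5,4):B a8@(4,4):B a9@(0,4):B

..ABB
..BA.
B....
B....
....B
...BB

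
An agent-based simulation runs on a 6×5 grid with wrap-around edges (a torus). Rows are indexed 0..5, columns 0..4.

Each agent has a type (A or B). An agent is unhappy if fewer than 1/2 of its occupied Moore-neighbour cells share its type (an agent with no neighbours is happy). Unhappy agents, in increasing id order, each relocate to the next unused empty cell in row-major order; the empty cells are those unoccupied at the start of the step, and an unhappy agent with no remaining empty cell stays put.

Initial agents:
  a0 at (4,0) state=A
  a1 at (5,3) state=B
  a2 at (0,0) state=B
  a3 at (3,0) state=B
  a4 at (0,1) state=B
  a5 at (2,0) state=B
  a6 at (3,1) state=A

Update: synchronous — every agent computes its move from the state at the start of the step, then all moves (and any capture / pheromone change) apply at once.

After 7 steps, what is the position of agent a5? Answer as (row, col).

(2, 0)

t=1: a0@(4,0):A a1@(5,3):B a2@(0,0):B a3@(0,2):B a4@(0,1):B a5@(2,0):B a6@(0,3):A
t=2: a0@(4,0):A a1@(5,3):B a2@(0,0):B a3@(0,2):B a4@(0,1):B a5@(2,0):B a6@(0,4):A
t=3: a0@(4,0):A a1@(5,3):B a2@(0,0):B a3@(0,2):B a4@(0,1):B a5@(2,0):B a6@(0,3):A
t=4: a0@(4,0):A a1@(5,3):B a2@(0,0):B a3@(0,2):B a4@(0,1):B a5@(2,0):B a6@(0,4):A
t=5: a0@(4,0):A a1@(5,3):B a2@(0,0):B a3@(0,2):B a4@(0,1):B a5@(2,0):B a6@(0,3):A
t=6: a0@(4,0):A a1@(5,3):B a2@(0,0):B a3@(0,2):B a4@(0,1):B a5@(2,0):B a6@(0,4):A
t=7: a0@(4,0):A a1@(5,3):B a2@(0,0):B a3@(0,2):B a4@(0,1):B a5@(2,0):B a6@(0,3):A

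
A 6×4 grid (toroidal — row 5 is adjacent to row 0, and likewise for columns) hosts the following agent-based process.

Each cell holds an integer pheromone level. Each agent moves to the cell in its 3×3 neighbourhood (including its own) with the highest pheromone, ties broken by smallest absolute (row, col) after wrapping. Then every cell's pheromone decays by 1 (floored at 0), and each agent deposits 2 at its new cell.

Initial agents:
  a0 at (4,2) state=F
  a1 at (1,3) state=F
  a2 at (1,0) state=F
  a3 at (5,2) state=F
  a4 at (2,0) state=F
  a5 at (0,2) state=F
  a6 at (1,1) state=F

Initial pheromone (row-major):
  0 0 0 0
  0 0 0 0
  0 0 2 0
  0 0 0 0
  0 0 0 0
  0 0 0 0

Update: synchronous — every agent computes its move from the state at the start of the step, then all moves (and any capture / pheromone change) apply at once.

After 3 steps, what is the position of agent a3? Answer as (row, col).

(0, 1)

t=1: a0@(3,1) a1@(2,2) a2@(0,0) a3@(0,1) a4@(1,0) a5@(0,1) a6@(2,2) | pheromone: 2 4 0 0 / 2 0 0 0 / 0 0 5 0 / 0 2 0 0 / 0 0 0 0 / 0 0 0 0
t=2: a0@(2,2) a1@(2,2) a2@(0,1) a3@(0,1) a4@(0,1) a5@(0,1) a6@(2,2) | pheromone: 1 11 0 0 / 1 0 0 0 / 0 0 10 0 / 0 1 0 0 / 0 0 0 0 / 0 0 0 0
t=3: a0@(2,2) a1@(2,2) a2@(0,1) a3@(0,1) a4@(0,1) a5@(0,1) a6@(2,2) | pheromone: 0 18 0 0 / 0 0 0 0 / 0 0 15 0 / 0 0 0 0 / 0 0 0 0 / 0 0 0 0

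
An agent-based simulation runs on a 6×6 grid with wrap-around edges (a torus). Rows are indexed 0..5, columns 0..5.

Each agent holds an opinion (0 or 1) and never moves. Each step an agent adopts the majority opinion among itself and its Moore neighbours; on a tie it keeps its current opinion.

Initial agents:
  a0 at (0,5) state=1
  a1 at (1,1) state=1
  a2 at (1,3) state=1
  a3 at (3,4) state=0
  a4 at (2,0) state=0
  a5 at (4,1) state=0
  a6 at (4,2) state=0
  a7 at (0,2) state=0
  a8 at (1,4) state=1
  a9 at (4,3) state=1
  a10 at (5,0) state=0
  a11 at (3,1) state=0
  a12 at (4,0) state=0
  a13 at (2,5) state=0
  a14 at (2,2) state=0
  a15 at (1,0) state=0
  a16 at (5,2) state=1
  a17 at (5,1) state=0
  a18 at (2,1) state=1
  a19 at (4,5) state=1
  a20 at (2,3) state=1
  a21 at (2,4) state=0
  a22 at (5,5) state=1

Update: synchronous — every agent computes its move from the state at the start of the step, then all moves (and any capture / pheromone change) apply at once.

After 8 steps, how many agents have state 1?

t=1: a0@(0,5):1 a1@(1,1):0 a2@(1,3):1 a3@(3,4):0 a4@(2,0):0 a5@(4,1):0 a6@(4,2):0 a7@(0,2):1 a8@(1,4):1 a9@(4,3):1 a10@(5,0):0 a11@(3,1):0 a12@(4,0):0 a13@(2,5):0 a14@(2,2):1 a15@(1,0):0 a16@(5,2):0 a17@(5,1):0 a18@(2,1):0 a19@(4,5):0 a20@(2,3):1 a21@(2,4):0 a22@(5,5):1
t=2: a0@(0,5):1 a1@(1,1):0 a2@(1,3):1 a3@(3,4):0 a4@(2,0):0 a5@(4,1):0 a6@(4,2):0 a7@(0,2):0 a8@(1,4):1 a9@(4,3):0 a10@(5,0):0 a11@(3,1):0 a12@(4,0):0 a13@(2,5):0 a14@(2,2):1 a15@(1,0):0 a16@(5,2):0 a17@(5,1):0 a18@(2,1):0 a19@(4,5):0 a20@(2,3):1 a21@(2,4):0 a22@(5,5):0
t=3: a0@(0,5):0 a1@(1,1):0 a2@(1,3):1 a3@(3,4):0 a4@(2,0):0 a5@(4,1):0 a6@(4,2):0 a7@(0,2):0 a8@(1,4):1 a9@(4,3):0 a10@(5,0):0 a11@(3,1):0 a12@(4,0):0 a13@(2,5):0 a14@(2,2):1 a15@(1,0):0 a16@(5,2):0 a17@(5,1):0 a18@(2,1):0 a19@(4,5):0 a20@(2,3):1 a21@(2,4):0 a22@(5,5):0
t=4: (unchanged — steady state)

4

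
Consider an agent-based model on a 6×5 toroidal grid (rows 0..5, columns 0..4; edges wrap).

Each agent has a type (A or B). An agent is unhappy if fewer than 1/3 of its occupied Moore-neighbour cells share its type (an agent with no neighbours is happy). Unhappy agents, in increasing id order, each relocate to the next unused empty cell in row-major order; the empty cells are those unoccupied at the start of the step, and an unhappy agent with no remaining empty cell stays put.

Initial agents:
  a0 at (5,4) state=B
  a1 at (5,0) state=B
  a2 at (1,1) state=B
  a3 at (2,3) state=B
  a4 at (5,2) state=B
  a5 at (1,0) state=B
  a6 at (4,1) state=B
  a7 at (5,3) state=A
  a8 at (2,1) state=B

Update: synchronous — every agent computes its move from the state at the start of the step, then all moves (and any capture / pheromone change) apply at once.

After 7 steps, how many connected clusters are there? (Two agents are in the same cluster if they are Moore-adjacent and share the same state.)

4

t=1: a0@(5,4):B a1@(5,0):B a2@(1,1):B a3@(2,3):B a4@(5,2):B a5@(1,0):B a6@(4,1):B a7@(0,0):A a8@(2,1):B
t=2: a0@(5,4):B a1@(5,0):B a2@(1,1):B a3@(2,3):B a4@(5,2):B a5@(1,0):B a6@(4,1):B a7@(0,1):A a8@(2,1):B
t=3: a0@(5,4):B a1@(5,0):B a2@(1,1):B a3@(2,3):B a4@(5,2):B a5@(1,0):B a6@(4,1):B a7@(0,0):A a8@(2,1):B
t=4: a0@(5,4):B a1@(5,0):B a2@(1,1):B a3@(2,3):B a4@(5,2):B a5@(1,0):B a6@(4,1):B a7@(0,1):A a8@(2,1):B
t=5: a0@(5,4):B a1@(5,0):B a2@(1,1):B a3@(2,3):B a4@(5,2):B a5@(1,0):B a6@(4,1):B a7@(0,0):A a8@(2,1):B
t=6: a0@(5,4):B a1@(5,0):B a2@(1,1):B a3@(2,3):B a4@(5,2):B a5@(1,0):B a6@(4,1):B a7@(0,1):A a8@(2,1):B
t=7: a0@(5,4):B a1@(5,0):B a2@(1,1):B a3@(2,3):B a4@(5,2):B a5@(1,0):B a6@(4,1):B a7@(0,0):A a8@(2,1):B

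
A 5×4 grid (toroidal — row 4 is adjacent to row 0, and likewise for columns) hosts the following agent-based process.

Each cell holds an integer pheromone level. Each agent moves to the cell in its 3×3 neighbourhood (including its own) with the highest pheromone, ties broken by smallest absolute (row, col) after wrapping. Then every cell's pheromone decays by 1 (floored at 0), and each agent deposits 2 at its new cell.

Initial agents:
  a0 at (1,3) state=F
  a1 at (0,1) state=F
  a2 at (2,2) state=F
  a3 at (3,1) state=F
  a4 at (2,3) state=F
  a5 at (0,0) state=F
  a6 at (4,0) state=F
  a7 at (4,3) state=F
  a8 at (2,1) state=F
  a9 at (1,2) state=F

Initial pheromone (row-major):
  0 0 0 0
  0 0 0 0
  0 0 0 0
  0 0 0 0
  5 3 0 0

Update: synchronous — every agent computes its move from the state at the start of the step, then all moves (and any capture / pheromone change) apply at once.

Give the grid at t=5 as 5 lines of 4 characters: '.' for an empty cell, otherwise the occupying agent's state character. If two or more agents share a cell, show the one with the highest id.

t=1: a0@(0,0) a1@(4,0) a2@(1,1) a3@(4,0) a4@(1,0) a5@(4,0) a6@(4,0) a7@(4,0) a8@(1,0) a9@(0,1) | pheromone: 2 2 0 0 / 4 2 0 0 / 0 0 0 0 / 0 0 0 0 / 14 2 0 0
t=2: a0@(4,0) a1@(4,0) a2@(1,0) a3@(4,0) a4@(1,0) a5@(4,0) a6@(4,0) a7@(4,0) a8@(1,0) a9@(4,0) | pheromone: 1 1 0 0 / 9 1 0 0 / 0 0 0 0 / 0 0 0 0 / 27 1 0 0
t=3: a0@(4,0) a1@(4,0) a2@(1,0) a3@(4,0) a4@(1,0) a5@(4,0) a6@(4,0) a7@(4,0) a8@(1,0) a9@(4,0) | pheromone: 0 0 0 0 / 14 0 0 0 / 0 0 0 0 / 0 0 0 0 / 40 0 0 0
t=4: a0@(4,0) a1@(4,0) a2@(1,0) a3@(4,0) a4@(1,0) a5@(4,0) a6@(4,0) a7@(4,0) a8@(1,0) a9@(4,0) | pheromone: 0 0 0 0 / 19 0 0 0 / 0 0 0 0 / 0 0 0 0 / 53 0 0 0
t=5: a0@(4,0) a1@(4,0) a2@(1,0) a3@(4,0) a4@(1,0) a5@(4,0) a6@(4,0) a7@(4,0) a8@(1,0) a9@(4,0) | pheromone: 0 0 0 0 / 24 0 0 0 / 0 0 0 0 / 0 0 0 0 / 66 0 0 0

....
F...
....
....
F...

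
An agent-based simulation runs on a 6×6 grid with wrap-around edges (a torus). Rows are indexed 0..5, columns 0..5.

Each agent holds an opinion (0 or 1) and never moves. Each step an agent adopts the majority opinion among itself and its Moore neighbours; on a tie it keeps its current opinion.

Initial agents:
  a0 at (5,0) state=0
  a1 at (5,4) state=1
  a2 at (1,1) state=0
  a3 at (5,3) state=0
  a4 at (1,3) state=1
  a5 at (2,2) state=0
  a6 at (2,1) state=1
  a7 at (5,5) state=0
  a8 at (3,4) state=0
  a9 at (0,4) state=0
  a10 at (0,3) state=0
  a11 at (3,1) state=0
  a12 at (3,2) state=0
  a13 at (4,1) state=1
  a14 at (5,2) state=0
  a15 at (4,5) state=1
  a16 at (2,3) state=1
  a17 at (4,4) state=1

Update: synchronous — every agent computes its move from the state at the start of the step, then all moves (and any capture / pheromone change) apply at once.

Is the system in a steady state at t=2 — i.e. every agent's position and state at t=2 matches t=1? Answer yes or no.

t=1: a0@(5,0):0 a1@(5,4):0 a2@(1,1):0 a3@(5,3):0 a4@(1,3):0 a5@(2,2):0 a6@(2,1):0 a7@(5,5):0 a8@(3,4):1 a9@(0,4):0 a10@(0,3):0 a11@(3,1):0 a12@(3,2):0 a13@(4,1):0 a14@(5,2):0 a15@(4,5):1 a16@(2,3):0 a17@(4,4):1
t=2: (unchanged — steady state)

yes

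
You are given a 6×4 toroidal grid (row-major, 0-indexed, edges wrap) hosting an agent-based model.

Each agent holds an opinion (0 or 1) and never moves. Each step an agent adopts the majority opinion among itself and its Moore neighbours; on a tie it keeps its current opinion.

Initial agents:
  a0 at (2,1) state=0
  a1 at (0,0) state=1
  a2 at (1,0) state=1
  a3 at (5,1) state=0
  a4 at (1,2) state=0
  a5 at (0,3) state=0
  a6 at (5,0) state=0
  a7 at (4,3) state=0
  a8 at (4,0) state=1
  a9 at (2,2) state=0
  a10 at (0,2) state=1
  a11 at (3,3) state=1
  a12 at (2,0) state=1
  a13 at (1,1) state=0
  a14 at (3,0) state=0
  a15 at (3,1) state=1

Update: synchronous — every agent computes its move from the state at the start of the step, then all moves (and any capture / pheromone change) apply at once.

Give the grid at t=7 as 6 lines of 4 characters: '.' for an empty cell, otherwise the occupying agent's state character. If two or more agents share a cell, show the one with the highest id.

t=1: a0@(2,1):0 a1@(0,0):0 a2@(1,0):1 a3@(5,1):1 a4@(1,2):0 a5@(0,3):0 a6@(5,0):0 a7@(4,3):0 a8@(4,0):0 a9@(2,2):0 a10@(0,2):0 a11@(3,3):1 a12@(2,0):1 a13@(1,1):0 a14@(3,0):1 a15@(3,1):1
t=2: a0@(2,1):0 a1@(0,0):0 a2@(1,0):0 a3@(5,1):0 a4@(1,2):0 a5@(0,3):0 a6@(5,0):0 a7@(4,3):0 a8@(4,0):1 a9@(2,2):0 a10@(0,2):0 a11@(3,3):1 a12@(2,0):1 a13@(1,1):0 a14@(3,0):1 a15@(3,1):1
t=3: a0@(2,1):0 a1@(0,0):0 a2@(1,0):0 a3@(5,1):0 a4@(1,2):0 a5@(0,3):0 a6@(5,0):0 a7@(4,3):1 a8@(4,0):1 a9@(2,2):0 a10@(0,2):0 a11@(3,3):1 a12@(2,0):1 a13@(1,1):0 a14@(3,0):1 a15@(3,1):1
t=4: (unchanged — steady state)

0.00
000.
100.
11.1
1..1
00..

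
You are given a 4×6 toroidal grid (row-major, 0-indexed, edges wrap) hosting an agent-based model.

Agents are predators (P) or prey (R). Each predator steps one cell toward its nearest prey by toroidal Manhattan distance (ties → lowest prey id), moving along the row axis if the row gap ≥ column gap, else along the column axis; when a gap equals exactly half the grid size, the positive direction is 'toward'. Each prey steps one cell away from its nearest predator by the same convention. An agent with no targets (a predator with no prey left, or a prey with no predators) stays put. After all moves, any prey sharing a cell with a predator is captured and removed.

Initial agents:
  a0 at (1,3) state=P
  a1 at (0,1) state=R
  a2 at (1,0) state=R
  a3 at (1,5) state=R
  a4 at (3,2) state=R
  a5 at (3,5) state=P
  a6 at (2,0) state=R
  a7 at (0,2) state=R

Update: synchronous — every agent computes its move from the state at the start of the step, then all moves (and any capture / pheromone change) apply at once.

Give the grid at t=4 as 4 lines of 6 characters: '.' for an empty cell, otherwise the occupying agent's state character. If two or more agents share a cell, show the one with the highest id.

..PR..
.PRR..
...R..
.R....

t=1: a0@(1,4):P a1@(0,0):R a2@(1,5):R a3@(1,0):R a4@(2,2):R a5@(0,5):P a6@(1,0):R a7@(3,2):R
t=2: a0@(1,5):P a1@(0,1):R a2@(1,0):R a3@(1,1):R a4@(2,1):R a5@(0,0):P a6@(1,1):R a7@(2,2):R
t=3: a0@(1,0):P a1@(0,2):R a2@(1,1):R a3@(1,2):R a4@(2,2):R a5@(0,1):P a6@(1,2):R a7@(2,1):R
t=4: a0@(1,1):P a1@(0,3):R a2@(1,2):R a3@(1,3):R a4@(2,3):R a5@(0,2):P a6@(1,3):R a7@(3,1):R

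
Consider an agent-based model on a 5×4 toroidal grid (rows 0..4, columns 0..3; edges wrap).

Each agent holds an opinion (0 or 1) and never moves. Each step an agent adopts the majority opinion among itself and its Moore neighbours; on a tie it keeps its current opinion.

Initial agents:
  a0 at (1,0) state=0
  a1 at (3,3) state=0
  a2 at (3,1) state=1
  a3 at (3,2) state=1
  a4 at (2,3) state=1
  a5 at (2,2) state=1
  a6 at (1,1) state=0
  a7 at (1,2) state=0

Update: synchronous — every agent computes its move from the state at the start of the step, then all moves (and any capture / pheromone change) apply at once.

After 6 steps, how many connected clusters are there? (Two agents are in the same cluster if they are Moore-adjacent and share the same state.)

2

t=1: a0@(1,0):0 a1@(3,3):1 a2@(3,1):1 a3@(3,2):1 a4@(2,3):1 a5@(2,2):1 a6@(1,1):0 a7@(1,2):0
t=2: (unchanged — steady state)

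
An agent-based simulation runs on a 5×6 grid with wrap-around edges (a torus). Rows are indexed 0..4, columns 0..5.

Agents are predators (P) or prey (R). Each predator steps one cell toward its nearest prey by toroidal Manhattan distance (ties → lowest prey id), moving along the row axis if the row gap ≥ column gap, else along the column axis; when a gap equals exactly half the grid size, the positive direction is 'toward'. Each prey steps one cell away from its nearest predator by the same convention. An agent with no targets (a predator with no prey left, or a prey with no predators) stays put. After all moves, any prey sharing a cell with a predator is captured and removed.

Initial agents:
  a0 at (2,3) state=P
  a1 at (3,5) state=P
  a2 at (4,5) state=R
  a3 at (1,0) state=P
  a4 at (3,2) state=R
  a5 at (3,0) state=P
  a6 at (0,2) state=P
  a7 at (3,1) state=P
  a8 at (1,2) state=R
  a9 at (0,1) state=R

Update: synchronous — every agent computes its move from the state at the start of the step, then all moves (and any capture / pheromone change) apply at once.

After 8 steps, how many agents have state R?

3

t=1: a0@(3,3):P a1@(4,5):P a2@(0,5):R a3@(1,1):P a5@(4,0):P a6@(1,2):P a7@(3,2):P a8@(2,2):R a9@(0,0):R
t=2: a0@(2,3):P a1@(0,5):P a2@(1,5):R a3@(2,1):P a5@(0,0):P a6@(2,2):P a7@(2,2):P a8@(3,2):R a9@(1,0):R
t=3: a0@(3,3):P a1@(1,5):P a2@(2,5):R a3@(3,1):P a5@(1,0):P a6@(3,2):P a7@(3,2):P a8@(4,2):R a9@(2,0):R
t=4: a0@(4,3):P a1@(2,5):P a2@(3,5):R a3@(4,1):P a5@(2,0):P a6@(4,2):P a7@(4,2):P a8@(0,2):R a9@(3,0):R
t=5: a0@(0,3):P a1@(3,5):P a2@(4,5):R a3@(0,1):P a5@(3,0):P a6@(0,2):P a7@(0,2):P a8@(1,2):R a9@(4,0):R
t=6: a0@(1,3):P a1@(4,5):P a2@(0,5):R a3@(1,1):P a5@(4,0):P a6@(1,2):P a7@(1,2):P a8@(2,2):R a9@(0,0):R
t=7: a0@(2,3):P a1@(0,5):P a2@(1,5):R a3@(2,1):P a5@(0,0):P a6@(2,2):P a7@(2,2):P a8@(3,2):R a9@(1,0):R
t=8: a0@(3,3):P a1@(1,5):P a2@(2,5):R a3@(3,1):P a5@(1,0):P a6@(3,2):P a7@(3,2):P a8@(4,2):R a9@(2,0):R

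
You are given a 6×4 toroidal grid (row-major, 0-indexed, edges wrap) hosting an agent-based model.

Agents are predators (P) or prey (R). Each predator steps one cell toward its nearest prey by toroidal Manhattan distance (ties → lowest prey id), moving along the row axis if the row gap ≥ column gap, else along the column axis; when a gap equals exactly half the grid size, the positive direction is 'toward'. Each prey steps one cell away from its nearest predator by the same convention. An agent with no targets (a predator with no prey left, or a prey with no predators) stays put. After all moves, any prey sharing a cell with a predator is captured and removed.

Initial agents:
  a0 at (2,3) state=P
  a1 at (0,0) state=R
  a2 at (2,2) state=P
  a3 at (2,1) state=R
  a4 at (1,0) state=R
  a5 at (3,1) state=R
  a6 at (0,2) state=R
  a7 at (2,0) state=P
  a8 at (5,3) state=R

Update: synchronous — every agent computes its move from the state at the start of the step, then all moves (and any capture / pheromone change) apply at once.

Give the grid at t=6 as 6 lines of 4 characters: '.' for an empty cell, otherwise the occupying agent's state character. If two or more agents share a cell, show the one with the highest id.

t=1: a0@(2,0):P a1@(5,0):R a2@(2,1):P a4@(0,0):R a5@(4,1):R a6@(5,2):R a7@(2,1):P a8@(4,3):R
t=2: a0@(1,0):P a1@(4,0):R a2@(3,1):P a4@(5,0):R a5@(5,1):R a6@(4,2):R a7@(3,1):P a8@(5,3):R
t=3: a0@(0,0):P a1@(5,0):R a2@(4,1):P a4@(4,0):R a5@(0,1):R a6@(5,2):R a7@(4,1):P a8@(4,3):R
t=4: a0@(5,0):P a2@(4,0):P a4@(4,3):R a5@(0,2):R a6@(0,2):R a7@(4,0):P a8@(4,2):R
t=5: a0@(4,0):P a2@(4,3):P a4@(4,2):R a5@(0,1):R a6@(0,1):R a7@(4,3):P a8@(4,1):R
t=6: a0@(4,1):P a2@(4,2):P a5@(1,1):R a6@(1,1):R a7@(4,2):P

....
.R..
....
....
.PP.
....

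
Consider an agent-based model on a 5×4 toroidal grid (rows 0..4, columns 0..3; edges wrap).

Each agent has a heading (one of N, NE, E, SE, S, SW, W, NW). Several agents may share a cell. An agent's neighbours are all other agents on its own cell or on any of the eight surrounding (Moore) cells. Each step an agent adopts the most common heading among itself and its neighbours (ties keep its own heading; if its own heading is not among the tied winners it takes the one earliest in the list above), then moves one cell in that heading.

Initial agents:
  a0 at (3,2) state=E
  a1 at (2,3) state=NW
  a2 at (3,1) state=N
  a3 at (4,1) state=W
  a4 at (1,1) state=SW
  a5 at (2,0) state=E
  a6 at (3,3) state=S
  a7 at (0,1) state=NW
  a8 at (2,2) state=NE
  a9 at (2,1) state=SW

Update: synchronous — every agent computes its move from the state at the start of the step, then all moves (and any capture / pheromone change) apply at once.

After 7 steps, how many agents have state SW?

t=1: a0@(3,3):E a1@(2,0):E a2@(3,2):E a3@(4,0):W a4@(2,0):SW a5@(3,3):SW a6@(3,0):E a7@(4,0):NW a8@(3,1):SW a9@(3,0):SW
t=2: a0@(3,0):E a1@(3,3):SW a2@(3,3):E a3@(0,3):SW a4@(3,3):SW a5@(3,0):E a6@(4,3):SW a7@(0,3):SW a8@(4,0):SW a9@(4,3):SW
t=3: a0@(4,3):SW a1@(4,2):SW a2@(4,2):SW a3@(1,2):SW a4@(4,2):SW a5@(4,3):SW a6@(0,2):SW a7@(1,2):SW a8@(0,3):SW a9@(0,2):SW
t=4: a0@(0,2):SW a1@(0,1):SW a2@(0,1):SW a3@(2,1):SW a4@(0,1):SW a5@(0,2):SW a6@(1,1):SW a7@(2,1):SW a8@(1,2):SW a9@(1,1):SW
t=5: a0@(1,1):SW a1@(1,0):SW a2@(1,0):SW a3@(3,0):SW a4@(1,0):SW a5@(1,1):SW a6@(2,0):SW a7@(3,0):SW a8@(2,1):SW a9@(2,0):SW
t=6: a0@(2,0):SW a1@(2,3):SW a2@(2,3):SW a3@(4,3):SW a4@(2,3):SW a5@(2,0):SW a6@(3,3):SW a7@(4,3):SW a8@(3,0):SW a9@(3,3):SW
t=7: a0@(3,3):SW a1@(3,2):SW a2@(3,2):SW a3@(0,2):SW a4@(3,2):SW a5@(3,3):SW a6@(4,2):SW a7@(0,2):SW a8@(4,3):SW a9@(4,2):SW

10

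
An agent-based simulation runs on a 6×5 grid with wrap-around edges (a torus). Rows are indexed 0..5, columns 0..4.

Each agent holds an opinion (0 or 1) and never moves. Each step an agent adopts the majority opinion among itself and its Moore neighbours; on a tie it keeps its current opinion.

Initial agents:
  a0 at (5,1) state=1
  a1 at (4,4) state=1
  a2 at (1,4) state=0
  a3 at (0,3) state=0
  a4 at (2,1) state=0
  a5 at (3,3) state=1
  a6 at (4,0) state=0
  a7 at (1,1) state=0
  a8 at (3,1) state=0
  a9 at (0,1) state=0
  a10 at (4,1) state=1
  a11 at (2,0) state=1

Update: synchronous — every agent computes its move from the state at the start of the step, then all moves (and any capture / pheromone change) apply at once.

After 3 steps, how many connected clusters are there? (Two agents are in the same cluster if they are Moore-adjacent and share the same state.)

2

t=1: a0@(5,1):1 a1@(4,4):1 a2@(1,4):0 a3@(0,3):0 a4@(2,1):0 a5@(3,3):1 a6@(4,0):1 a7@(1,1):0 a8@(3,1):0 a9@(0,1):0 a10@(4,1):1 a11@(2,0):0
t=2: (unchanged — steady state)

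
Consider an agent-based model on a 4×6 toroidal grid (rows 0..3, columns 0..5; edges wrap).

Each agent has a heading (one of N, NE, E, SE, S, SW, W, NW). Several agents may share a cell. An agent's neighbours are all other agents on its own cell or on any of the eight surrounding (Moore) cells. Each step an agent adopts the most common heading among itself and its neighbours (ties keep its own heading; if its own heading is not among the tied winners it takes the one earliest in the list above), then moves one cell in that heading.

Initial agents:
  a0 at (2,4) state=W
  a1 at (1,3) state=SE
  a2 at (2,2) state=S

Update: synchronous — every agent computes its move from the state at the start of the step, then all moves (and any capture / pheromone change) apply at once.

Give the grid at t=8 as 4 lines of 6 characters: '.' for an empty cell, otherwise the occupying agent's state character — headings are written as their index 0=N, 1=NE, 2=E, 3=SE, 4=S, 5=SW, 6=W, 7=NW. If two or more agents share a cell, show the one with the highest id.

t=1: a0@(2,3):W a1@(2,4):SE a2@(3,2):S
t=2: a0@(2,2):W a1@(3,5):SE a2@(0,2):S
t=3: a0@(2,1):W a1@(0,0):SE a2@(1,2):S
t=4: a0@(2,0):W a1@(1,1):SE a2@(2,2):S
t=5: a0@(2,5):W a1@(2,2):SE a2@(3,2):S
t=6: a0@(2,4):W a1@(3,3):SE a2@(0,2):S
t=7: a0@(2,3):W a1@(0,4):SE a2@(1,2):S
t=8: a0@(2,2):W a1@(1,5):SE a2@(2,2):S

......
.....3
..4...
......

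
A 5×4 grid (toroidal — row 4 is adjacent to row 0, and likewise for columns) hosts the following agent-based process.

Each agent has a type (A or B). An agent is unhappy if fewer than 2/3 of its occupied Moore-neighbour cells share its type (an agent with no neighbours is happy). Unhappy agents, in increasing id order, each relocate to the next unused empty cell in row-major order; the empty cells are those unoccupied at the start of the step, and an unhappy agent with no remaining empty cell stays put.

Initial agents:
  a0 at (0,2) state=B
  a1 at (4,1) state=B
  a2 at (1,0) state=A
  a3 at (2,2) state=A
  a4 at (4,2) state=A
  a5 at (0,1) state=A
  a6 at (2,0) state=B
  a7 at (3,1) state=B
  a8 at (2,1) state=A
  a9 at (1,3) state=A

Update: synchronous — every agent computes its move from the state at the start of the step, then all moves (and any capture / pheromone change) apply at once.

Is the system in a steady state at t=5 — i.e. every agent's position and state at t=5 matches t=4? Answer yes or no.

t=1: a0@(0,0):B a1@(0,3):B a2@(1,0):A a3@(2,2):A a4@(1,1):A a5@(1,2):A a6@(2,3):B a7@(3,0):B a8@(3,2):A a9@(3,3):A
t=2: a0@(0,1):B a1@(0,2):B a2@(1,3):A a3@(2,2):A a4@(1,1):A a5@(2,0):A a6@(2,1):B a7@(3,1):B a8@(3,2):A a9@(4,0):A
t=3: a0@(0,0):B a1@(0,3):B a2@(1,3):A a3@(1,0):A a4@(1,2):A a5@(2,3):A a6@(3,0):B a7@(3,3):B a8@(4,1):A a9@(4,2):A
t=4: a0@(0,1):B a1@(0,2):B a2@(1,1):A a3@(2,0):A a4@(1,2):A a5@(2,1):A a6@(2,2):B a7@(3,1):B a8@(3,2):A a9@(4,0):A
t=5: a0@(0,0):B a1@(0,3):B a2@(1,0):A a3@(2,0):A a4@(1,3):A a5@(2,1):A a6@(2,3):B a7@(3,0):B a8@(3,3):A a9@(4,1):A

no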